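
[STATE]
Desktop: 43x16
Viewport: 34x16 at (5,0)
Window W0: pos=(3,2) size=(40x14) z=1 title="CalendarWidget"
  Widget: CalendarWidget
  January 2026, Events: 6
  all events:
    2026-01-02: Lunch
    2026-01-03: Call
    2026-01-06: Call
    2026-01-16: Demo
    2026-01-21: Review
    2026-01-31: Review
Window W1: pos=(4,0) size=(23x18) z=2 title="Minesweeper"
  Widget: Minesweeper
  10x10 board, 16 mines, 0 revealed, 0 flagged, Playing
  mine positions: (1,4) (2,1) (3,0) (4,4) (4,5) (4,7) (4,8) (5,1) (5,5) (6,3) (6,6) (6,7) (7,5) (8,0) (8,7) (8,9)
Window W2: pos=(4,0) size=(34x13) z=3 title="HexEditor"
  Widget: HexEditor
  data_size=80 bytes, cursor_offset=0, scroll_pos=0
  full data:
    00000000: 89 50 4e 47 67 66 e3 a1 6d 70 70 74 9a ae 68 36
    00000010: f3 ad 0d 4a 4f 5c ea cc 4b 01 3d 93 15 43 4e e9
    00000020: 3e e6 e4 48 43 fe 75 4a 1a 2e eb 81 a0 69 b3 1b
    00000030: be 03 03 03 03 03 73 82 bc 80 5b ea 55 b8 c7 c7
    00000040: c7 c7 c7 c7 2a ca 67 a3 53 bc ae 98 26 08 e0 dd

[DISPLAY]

━━━━━━━━━━━━━━━━━━━━━━━━━━━━━━━━┓ 
 HexEditor                      ┃ 
────────────────────────────────┨━
00000000  89 50 4e 47 67 66 e3 a┃ 
00000010  f3 ad 0d 4a 4f 5c ea c┃─
00000020  3e e6 e4 48 43 fe 75 4┃ 
00000030  be 03 03 03 03 03 73 8┃ 
00000040  c7 c7 c7 c7 2a ca 67 a┃ 
                                ┃ 
                                ┃ 
                                ┃ 
                                ┃ 
━━━━━━━━━━━━━━━━━━━━━━━━━━━━━━━━┛ 
                     ┃            
                     ┃            
                     ┃━━━━━━━━━━━━


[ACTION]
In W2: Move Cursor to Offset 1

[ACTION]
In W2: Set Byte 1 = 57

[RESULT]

━━━━━━━━━━━━━━━━━━━━━━━━━━━━━━━━┓ 
 HexEditor                      ┃ 
────────────────────────────────┨━
00000000  89 57 4e 47 67 66 e3 a┃ 
00000010  f3 ad 0d 4a 4f 5c ea c┃─
00000020  3e e6 e4 48 43 fe 75 4┃ 
00000030  be 03 03 03 03 03 73 8┃ 
00000040  c7 c7 c7 c7 2a ca 67 a┃ 
                                ┃ 
                                ┃ 
                                ┃ 
                                ┃ 
━━━━━━━━━━━━━━━━━━━━━━━━━━━━━━━━┛ 
                     ┃            
                     ┃            
                     ┃━━━━━━━━━━━━


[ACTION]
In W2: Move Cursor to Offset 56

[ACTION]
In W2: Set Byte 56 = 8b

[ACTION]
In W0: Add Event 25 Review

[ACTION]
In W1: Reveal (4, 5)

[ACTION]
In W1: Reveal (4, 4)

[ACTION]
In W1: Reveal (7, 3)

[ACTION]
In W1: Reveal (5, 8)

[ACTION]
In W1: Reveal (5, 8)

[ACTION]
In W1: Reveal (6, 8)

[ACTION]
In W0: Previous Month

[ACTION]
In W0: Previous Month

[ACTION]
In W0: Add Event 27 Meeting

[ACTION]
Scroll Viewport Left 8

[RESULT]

    ┏━━━━━━━━━━━━━━━━━━━━━━━━━━━━━
    ┃ HexEditor                   
   ┏┠─────────────────────────────
   ┃┃00000000  89 57 4e 47 67 66 e
   ┠┃00000010  f3 ad 0d 4a 4f 5c e
   ┃┃00000020  3e e6 e4 48 43 fe 7
   ┃┃00000030  be 03 03 03 03 03 7
   ┃┃00000040  c7 c7 c7 c7 2a ca 6
   ┃┃                             
   ┃┃                             
   ┃┃                             
   ┃┃                             
   ┃┗━━━━━━━━━━━━━━━━━━━━━━━━━━━━━
   ┃┃                     ┃       
   ┃┃                     ┃       
   ┗┃                     ┃━━━━━━━


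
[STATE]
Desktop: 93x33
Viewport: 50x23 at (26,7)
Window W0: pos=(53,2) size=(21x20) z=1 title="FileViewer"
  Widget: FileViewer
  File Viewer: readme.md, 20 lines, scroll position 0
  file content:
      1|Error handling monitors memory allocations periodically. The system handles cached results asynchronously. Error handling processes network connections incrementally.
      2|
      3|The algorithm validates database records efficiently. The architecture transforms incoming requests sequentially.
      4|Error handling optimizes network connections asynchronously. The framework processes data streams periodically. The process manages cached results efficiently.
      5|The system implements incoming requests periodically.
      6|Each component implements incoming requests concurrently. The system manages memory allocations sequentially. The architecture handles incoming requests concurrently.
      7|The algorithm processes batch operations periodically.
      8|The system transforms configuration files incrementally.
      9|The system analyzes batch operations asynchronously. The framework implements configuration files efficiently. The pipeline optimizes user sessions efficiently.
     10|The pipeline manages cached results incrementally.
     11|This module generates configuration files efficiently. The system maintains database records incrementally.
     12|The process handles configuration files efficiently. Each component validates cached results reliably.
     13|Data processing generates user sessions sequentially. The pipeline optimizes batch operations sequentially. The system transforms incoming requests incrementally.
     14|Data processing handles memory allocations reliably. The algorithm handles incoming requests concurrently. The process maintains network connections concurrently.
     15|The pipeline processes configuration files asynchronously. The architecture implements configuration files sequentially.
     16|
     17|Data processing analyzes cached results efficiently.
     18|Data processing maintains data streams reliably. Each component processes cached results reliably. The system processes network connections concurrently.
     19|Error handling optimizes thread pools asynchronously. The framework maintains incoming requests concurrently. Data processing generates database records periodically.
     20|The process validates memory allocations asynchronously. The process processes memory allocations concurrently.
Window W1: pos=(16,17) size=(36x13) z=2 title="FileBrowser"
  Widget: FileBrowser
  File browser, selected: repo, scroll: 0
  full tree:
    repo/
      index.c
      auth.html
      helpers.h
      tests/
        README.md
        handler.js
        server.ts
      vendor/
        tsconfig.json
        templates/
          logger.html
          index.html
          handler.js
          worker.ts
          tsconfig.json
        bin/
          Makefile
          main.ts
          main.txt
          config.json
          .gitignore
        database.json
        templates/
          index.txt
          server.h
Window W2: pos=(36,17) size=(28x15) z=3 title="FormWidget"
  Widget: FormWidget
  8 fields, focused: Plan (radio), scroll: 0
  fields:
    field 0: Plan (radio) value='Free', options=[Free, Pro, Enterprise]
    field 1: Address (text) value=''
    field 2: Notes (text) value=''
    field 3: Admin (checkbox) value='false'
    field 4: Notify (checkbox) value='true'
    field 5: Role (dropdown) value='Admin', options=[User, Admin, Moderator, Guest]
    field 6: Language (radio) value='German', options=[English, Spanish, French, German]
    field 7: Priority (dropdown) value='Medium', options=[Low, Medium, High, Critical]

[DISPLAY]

                           ┃The algorithm vali░┃  
                           ┃Error handling opt░┃  
                           ┃The system impleme░┃  
                           ┃Each component imp░┃  
                           ┃The algorithm proc░┃  
                           ┃The system transfo░┃  
                           ┃The system analyze░┃  
                           ┃The pipeline manag░┃  
                           ┃This module genera░┃  
                           ┃The process handle░┃  
━━━━━━━━━━┏━━━━━━━━━━━━━━━━━━━━━━━━━━┓ssing ge░┃  
ser       ┃ FormWidget               ┃ssing ha░┃  
──────────┠──────────────────────────┨ne proce░┃  
o/        ┃> Plan:       (●) Free  ( ┃        ▼┃  
.c        ┃  Address:    [          ]┃━━━━━━━━━┛  
html      ┃  Notes:      [          ]┃            
rs.h      ┃  Admin:      [ ]         ┃            
ests/     ┃  Notify:     [x]         ┃            
endor/    ┃  Role:       [Admin    ▼]┃            
          ┃  Language:   ( ) English ┃            
          ┃  Priority:   [Medium   ▼]┃            
          ┃                          ┃            
━━━━━━━━━━┃                          ┃            


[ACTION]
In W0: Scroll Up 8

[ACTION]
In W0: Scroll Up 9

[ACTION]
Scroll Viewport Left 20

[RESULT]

                                               ┃Th
                                               ┃Er
                                               ┃Th
                                               ┃Ea
                                               ┃Th
                                               ┃Th
                                               ┃Th
                                               ┃Th
                                               ┃Th
                                               ┃Th
          ┏━━━━━━━━━━━━━━━━━━━┏━━━━━━━━━━━━━━━━━━━
          ┃ FileBrowser       ┃ FormWidget        
          ┠───────────────────┠───────────────────
          ┃> [-] repo/        ┃> Plan:       (●) F
          ┃    index.c        ┃  Address:    [    
          ┃    auth.html      ┃  Notes:      [    
          ┃    helpers.h      ┃  Admin:      [ ]  
          ┃    [+] tests/     ┃  Notify:     [x]  
          ┃    [+] vendor/    ┃  Role:       [Admi
          ┃                   ┃  Language:   ( ) E
          ┃                   ┃  Priority:   [Medi
          ┃                   ┃                   
          ┗━━━━━━━━━━━━━━━━━━━┃                   


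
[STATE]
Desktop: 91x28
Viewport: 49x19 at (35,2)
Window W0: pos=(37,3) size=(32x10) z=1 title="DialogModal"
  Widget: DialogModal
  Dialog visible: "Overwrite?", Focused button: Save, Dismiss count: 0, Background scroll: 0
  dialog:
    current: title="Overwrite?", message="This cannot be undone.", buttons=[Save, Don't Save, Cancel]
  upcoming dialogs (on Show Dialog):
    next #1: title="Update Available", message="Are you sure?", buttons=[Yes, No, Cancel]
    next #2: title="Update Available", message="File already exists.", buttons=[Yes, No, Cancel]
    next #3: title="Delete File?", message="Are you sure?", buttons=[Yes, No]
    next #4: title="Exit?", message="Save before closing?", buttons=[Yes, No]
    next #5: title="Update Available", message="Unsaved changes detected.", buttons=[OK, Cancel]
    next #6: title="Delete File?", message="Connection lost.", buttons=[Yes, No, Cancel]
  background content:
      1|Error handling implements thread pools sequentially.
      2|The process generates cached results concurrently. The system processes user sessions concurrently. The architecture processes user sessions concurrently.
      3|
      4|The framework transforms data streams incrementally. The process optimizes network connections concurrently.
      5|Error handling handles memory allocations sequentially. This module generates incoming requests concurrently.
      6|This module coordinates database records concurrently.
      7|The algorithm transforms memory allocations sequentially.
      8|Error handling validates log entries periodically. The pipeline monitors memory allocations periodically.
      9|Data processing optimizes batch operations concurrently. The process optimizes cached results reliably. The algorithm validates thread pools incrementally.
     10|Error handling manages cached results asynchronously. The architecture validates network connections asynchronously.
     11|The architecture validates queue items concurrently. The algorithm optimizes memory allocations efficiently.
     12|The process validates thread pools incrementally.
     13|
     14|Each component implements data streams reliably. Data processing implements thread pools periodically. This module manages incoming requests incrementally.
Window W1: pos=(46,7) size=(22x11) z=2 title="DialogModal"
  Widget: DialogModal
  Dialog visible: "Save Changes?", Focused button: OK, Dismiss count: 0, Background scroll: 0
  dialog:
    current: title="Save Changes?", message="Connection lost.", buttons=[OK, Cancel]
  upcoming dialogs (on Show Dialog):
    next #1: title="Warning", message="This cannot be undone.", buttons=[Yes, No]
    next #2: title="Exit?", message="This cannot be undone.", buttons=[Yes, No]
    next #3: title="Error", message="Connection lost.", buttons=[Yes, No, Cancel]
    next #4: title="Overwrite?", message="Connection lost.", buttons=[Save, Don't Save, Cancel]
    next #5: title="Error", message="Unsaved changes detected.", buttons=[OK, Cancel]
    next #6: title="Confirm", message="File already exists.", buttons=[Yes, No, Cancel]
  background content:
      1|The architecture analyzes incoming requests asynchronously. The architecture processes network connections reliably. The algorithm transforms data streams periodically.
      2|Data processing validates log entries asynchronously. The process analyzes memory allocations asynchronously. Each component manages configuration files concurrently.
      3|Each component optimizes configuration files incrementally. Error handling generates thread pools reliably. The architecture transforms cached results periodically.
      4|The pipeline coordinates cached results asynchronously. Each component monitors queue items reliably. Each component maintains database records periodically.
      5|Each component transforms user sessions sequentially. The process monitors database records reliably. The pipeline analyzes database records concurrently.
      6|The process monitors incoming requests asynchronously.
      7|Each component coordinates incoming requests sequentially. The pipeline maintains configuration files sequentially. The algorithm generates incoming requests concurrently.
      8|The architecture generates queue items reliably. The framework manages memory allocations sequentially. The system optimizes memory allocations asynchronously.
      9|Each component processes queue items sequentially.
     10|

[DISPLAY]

                                                 
  ┏━━━━━━━━━━━━━━━━━━━━━━━━━━━━━━┓               
  ┃ DialogModal                  ┃               
  ┠──────────────────────────────┨               
  ┃Er┌────────────────────────┐re┃               
  ┃Th│     ┏━━━━━━━━━━━━━━━━━━━━┓┃               
  ┃  │ This┃ DialogModal        ┃┃               
  ┃Th│[Save┠────────────────────┨┃               
  ┃Er└─────┃The architecture ana┃┃               
  ┃This mod┃Da┌──────────────┐li┃┃               
  ┗━━━━━━━━┃Ea│Save Changes? │im┃┛               
           ┃Th│Connection los│in┃                
           ┃Ea│[OK]  Cancel  │ns┃                
           ┃Th└──────────────┘rs┃                
           ┃Each component coord┃                
           ┗━━━━━━━━━━━━━━━━━━━━┛                
                                                 
                                                 
                                                 


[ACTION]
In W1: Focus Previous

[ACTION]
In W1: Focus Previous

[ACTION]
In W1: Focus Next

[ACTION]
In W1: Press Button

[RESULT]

                                                 
  ┏━━━━━━━━━━━━━━━━━━━━━━━━━━━━━━┓               
  ┃ DialogModal                  ┃               
  ┠──────────────────────────────┨               
  ┃Er┌────────────────────────┐re┃               
  ┃Th│     ┏━━━━━━━━━━━━━━━━━━━━┓┃               
  ┃  │ This┃ DialogModal        ┃┃               
  ┃Th│[Save┠────────────────────┨┃               
  ┃Er└─────┃The architecture ana┃┃               
  ┃This mod┃Data processing vali┃┃               
  ┗━━━━━━━━┃Each component optim┃┛               
           ┃The pipeline coordin┃                
           ┃Each component trans┃                
           ┃The process monitors┃                
           ┃Each component coord┃                
           ┗━━━━━━━━━━━━━━━━━━━━┛                
                                                 
                                                 
                                                 


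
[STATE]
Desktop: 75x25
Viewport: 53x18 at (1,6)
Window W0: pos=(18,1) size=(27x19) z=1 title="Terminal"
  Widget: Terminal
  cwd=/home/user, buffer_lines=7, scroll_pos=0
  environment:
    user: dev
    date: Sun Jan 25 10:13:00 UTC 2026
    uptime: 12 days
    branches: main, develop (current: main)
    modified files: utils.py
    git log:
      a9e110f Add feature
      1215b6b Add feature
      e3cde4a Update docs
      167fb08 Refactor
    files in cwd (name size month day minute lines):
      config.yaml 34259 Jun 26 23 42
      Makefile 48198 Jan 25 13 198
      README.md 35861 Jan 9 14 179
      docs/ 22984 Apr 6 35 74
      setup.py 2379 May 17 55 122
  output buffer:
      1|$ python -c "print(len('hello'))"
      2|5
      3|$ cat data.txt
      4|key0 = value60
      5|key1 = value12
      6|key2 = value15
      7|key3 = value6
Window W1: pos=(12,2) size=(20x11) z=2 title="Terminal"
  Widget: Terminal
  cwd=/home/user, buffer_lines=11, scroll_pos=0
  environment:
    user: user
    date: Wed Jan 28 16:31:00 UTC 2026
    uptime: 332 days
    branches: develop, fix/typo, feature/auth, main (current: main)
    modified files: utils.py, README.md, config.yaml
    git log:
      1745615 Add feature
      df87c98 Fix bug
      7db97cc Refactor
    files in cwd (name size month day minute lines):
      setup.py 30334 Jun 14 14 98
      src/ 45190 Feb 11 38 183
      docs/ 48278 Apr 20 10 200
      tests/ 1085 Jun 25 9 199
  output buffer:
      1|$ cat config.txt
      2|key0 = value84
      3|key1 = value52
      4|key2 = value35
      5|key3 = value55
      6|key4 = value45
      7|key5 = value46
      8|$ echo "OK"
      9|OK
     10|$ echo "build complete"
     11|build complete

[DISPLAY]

           ┃key0 = value84    ┃t           ┃         
           ┃key1 = value52    ┃0           ┃         
           ┃key2 = value35    ┃2           ┃         
           ┃key3 = value55    ┃5           ┃         
           ┃key4 = value45    ┃            ┃         
           ┃key5 = value46    ┃            ┃         
           ┗━━━━━━━━━━━━━━━━━━┛            ┃         
                 ┃                         ┃         
                 ┃                         ┃         
                 ┃                         ┃         
                 ┃                         ┃         
                 ┃                         ┃         
                 ┃                         ┃         
                 ┗━━━━━━━━━━━━━━━━━━━━━━━━━┛         
                                                     
                                                     
                                                     
                                                     


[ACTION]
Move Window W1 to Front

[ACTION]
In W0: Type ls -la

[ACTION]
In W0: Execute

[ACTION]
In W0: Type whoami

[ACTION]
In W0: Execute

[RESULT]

           ┃key0 = value84    ┃0           ┃         
           ┃key1 = value52    ┃2           ┃         
           ┃key2 = value35    ┃5           ┃         
           ┃key3 = value55    ┃            ┃         
           ┃key4 = value45    ┃            ┃         
           ┃key5 = value46    ┃ dev group  ┃         
           ┗━━━━━━━━━━━━━━━━━━┛ dev group  ┃         
                 ┃-rw-r--r--  1 dev group  ┃         
                 ┃drwxr-xr-x  1 dev group  ┃         
                 ┃-rw-r--r--  1 dev group  ┃         
                 ┃$ whoami                 ┃         
                 ┃dev                      ┃         
                 ┃$ █                      ┃         
                 ┗━━━━━━━━━━━━━━━━━━━━━━━━━┛         
                                                     
                                                     
                                                     
                                                     


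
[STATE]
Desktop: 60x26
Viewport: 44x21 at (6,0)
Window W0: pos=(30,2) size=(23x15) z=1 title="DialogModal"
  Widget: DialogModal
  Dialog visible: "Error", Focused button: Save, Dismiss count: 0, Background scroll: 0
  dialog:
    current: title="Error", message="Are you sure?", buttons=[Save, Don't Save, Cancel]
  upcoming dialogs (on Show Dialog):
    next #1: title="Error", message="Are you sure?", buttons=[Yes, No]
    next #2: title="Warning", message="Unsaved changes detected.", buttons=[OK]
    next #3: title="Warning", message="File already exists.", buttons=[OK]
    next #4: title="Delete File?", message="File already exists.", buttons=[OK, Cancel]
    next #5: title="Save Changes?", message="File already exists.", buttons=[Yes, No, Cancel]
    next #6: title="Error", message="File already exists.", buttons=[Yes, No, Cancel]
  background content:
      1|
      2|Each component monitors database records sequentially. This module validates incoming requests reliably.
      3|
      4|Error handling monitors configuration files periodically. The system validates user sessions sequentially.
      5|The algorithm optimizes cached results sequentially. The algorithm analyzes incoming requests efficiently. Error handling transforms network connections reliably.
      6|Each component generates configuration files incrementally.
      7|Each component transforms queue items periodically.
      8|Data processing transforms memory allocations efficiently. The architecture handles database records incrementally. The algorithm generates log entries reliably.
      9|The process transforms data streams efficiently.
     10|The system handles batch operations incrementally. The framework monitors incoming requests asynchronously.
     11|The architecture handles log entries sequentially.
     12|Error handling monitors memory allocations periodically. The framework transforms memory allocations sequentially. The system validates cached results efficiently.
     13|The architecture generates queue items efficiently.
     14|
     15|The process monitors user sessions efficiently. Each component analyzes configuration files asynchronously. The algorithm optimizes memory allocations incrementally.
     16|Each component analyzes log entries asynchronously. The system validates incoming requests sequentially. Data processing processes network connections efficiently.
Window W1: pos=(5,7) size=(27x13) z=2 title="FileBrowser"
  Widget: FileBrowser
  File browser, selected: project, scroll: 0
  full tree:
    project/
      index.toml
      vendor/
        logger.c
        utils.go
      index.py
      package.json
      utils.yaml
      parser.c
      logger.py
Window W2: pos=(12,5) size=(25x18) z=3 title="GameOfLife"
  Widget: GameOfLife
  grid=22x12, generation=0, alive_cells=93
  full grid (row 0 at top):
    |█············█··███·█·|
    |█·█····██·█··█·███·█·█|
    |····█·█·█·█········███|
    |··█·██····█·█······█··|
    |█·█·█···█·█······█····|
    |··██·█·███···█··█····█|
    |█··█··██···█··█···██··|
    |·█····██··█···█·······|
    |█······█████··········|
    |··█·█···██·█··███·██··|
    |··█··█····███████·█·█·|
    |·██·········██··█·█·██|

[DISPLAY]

                                            
                                            
                        ┏━━━━━━━━━━━━━━━━━━━
                        ┃ DialogModal       
                        ┠───────────────────
      ┏━━━━━━━━━━━━━━━━━━━━━━━┓             
      ┃ GameOfLife            ┃omponent moni
━━━━━━┠───────────────────────┨             
 FileB┃Gen: 0                 ┃────────────┐
──────┃█············█··███·█· ┃  Error     │
> [-] ┃█·█····██·█··█·███·█·█ ┃e you sure? │
    in┃····█·█·█·█········███ ┃ve]  Don't S│
    [+┃··█·██····█·█······█·· ┃────────────┘
    in┃█·█·█···█·█······█···· ┃ocess transfo
    pa┃··██·█·███···█··█····█ ┃stem handles 
    ut┃█··█··██···█··█···██·· ┃chitecture ha
    pa┃·█····██··█···█······· ┃━━━━━━━━━━━━━
    lo┃█······█████·········· ┃             
      ┃··█·█···██·█··███·██·· ┃             
━━━━━━┃··█··█····███████·█·█· ┃             
      ┃·██·········██··█·█·██ ┃             


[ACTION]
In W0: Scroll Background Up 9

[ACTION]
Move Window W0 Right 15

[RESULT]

                                            
                                            
                               ┏━━━━━━━━━━━━
                               ┃ DialogModal
                               ┠────────────
      ┏━━━━━━━━━━━━━━━━━━━━━━━┓┃            
      ┃ GameOfLife            ┃┃Each compone
━━━━━━┠───────────────────────┨┃            
 FileB┃Gen: 0                 ┃┃Er┌─────────
──────┃█············█··███·█· ┃┃Th│     Erro
> [-] ┃█·█····██·█··█·███·█·█ ┃┃Ea│ Are you 
    in┃····█·█·█·█········███ ┃┃Ea│[Save]  D
    [+┃··█·██····█·█······█·· ┃┃Da└─────────
    in┃█·█·█···█·█······█···· ┃┃The process 
    pa┃··██·█·███···█··█····█ ┃┃The system h
    ut┃█··█··██···█··█···██·· ┃┃The architec
    pa┃·█····██··█···█······· ┃┗━━━━━━━━━━━━
    lo┃█······█████·········· ┃             
      ┃··█·█···██·█··███·██·· ┃             
━━━━━━┃··█··█····███████·█·█· ┃             
      ┃·██·········██··█·█·██ ┃             


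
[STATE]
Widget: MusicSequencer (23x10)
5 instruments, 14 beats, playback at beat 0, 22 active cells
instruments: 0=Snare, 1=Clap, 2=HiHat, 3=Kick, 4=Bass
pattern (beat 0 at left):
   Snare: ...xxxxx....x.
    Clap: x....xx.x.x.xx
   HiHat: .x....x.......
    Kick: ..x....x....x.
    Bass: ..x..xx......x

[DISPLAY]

      ▼1234567890123   
 Snare···█████····█·   
  Clap█····██·█·█·██   
 HiHat·█····█·······   
  Kick··█····█····█·   
  Bass··█··██······█   
                       
                       
                       
                       


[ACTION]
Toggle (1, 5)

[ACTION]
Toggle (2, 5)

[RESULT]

      ▼1234567890123   
 Snare···█████····█·   
  Clap█·····█·█·█·██   
 HiHat·█···██·······   
  Kick··█····█····█·   
  Bass··█··██······█   
                       
                       
                       
                       


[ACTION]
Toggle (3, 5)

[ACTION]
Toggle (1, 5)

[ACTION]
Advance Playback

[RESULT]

      0▼234567890123   
 Snare···█████····█·   
  Clap█····██·█·█·██   
 HiHat·█···██·······   
  Kick··█··█·█····█·   
  Bass··█··██······█   
                       
                       
                       
                       


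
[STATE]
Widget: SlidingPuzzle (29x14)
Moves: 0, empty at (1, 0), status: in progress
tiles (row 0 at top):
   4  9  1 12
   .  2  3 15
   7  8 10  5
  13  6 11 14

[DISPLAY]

┌────┬────┬────┬────┐        
│  4 │  9 │  1 │ 12 │        
├────┼────┼────┼────┤        
│    │  2 │  3 │ 15 │        
├────┼────┼────┼────┤        
│  7 │  8 │ 10 │  5 │        
├────┼────┼────┼────┤        
│ 13 │  6 │ 11 │ 14 │        
└────┴────┴────┴────┘        
Moves: 0                     
                             
                             
                             
                             


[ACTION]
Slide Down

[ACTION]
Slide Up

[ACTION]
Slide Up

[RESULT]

┌────┬────┬────┬────┐        
│  4 │  9 │  1 │ 12 │        
├────┼────┼────┼────┤        
│  7 │  2 │  3 │ 15 │        
├────┼────┼────┼────┤        
│    │  8 │ 10 │  5 │        
├────┼────┼────┼────┤        
│ 13 │  6 │ 11 │ 14 │        
└────┴────┴────┴────┘        
Moves: 3                     
                             
                             
                             
                             


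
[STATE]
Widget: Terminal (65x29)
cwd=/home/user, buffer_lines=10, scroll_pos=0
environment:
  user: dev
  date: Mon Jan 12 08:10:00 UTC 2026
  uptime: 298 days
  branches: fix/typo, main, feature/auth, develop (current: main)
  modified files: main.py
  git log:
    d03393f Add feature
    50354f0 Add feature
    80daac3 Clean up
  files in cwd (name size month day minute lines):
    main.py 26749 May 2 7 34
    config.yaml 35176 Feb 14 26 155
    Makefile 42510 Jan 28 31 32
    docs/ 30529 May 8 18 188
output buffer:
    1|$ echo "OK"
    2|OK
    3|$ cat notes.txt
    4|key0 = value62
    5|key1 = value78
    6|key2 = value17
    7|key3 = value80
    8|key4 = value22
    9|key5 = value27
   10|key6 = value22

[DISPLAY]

$ echo "OK"                                                      
OK                                                               
$ cat notes.txt                                                  
key0 = value62                                                   
key1 = value78                                                   
key2 = value17                                                   
key3 = value80                                                   
key4 = value22                                                   
key5 = value27                                                   
key6 = value22                                                   
$ █                                                              
                                                                 
                                                                 
                                                                 
                                                                 
                                                                 
                                                                 
                                                                 
                                                                 
                                                                 
                                                                 
                                                                 
                                                                 
                                                                 
                                                                 
                                                                 
                                                                 
                                                                 
                                                                 


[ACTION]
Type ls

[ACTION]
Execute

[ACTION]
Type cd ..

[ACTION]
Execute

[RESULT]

$ echo "OK"                                                      
OK                                                               
$ cat notes.txt                                                  
key0 = value62                                                   
key1 = value78                                                   
key2 = value17                                                   
key3 = value80                                                   
key4 = value22                                                   
key5 = value27                                                   
key6 = value22                                                   
$ ls                                                             
main.py  config.yaml  Makefile  docs/                            
$ cd ..                                                          
                                                                 
$ █                                                              
                                                                 
                                                                 
                                                                 
                                                                 
                                                                 
                                                                 
                                                                 
                                                                 
                                                                 
                                                                 
                                                                 
                                                                 
                                                                 
                                                                 


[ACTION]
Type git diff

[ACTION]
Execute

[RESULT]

$ echo "OK"                                                      
OK                                                               
$ cat notes.txt                                                  
key0 = value62                                                   
key1 = value78                                                   
key2 = value17                                                   
key3 = value80                                                   
key4 = value22                                                   
key5 = value27                                                   
key6 = value22                                                   
$ ls                                                             
main.py  config.yaml  Makefile  docs/                            
$ cd ..                                                          
                                                                 
$ git diff                                                       
diff --git a/main.py b/main.py                                   
--- a/main.py                                                    
+++ b/main.py                                                    
@@ -1,3 +1,4 @@                                                  
+# updated                                                       
 import sys                                                      
$ █                                                              
                                                                 
                                                                 
                                                                 
                                                                 
                                                                 
                                                                 
                                                                 


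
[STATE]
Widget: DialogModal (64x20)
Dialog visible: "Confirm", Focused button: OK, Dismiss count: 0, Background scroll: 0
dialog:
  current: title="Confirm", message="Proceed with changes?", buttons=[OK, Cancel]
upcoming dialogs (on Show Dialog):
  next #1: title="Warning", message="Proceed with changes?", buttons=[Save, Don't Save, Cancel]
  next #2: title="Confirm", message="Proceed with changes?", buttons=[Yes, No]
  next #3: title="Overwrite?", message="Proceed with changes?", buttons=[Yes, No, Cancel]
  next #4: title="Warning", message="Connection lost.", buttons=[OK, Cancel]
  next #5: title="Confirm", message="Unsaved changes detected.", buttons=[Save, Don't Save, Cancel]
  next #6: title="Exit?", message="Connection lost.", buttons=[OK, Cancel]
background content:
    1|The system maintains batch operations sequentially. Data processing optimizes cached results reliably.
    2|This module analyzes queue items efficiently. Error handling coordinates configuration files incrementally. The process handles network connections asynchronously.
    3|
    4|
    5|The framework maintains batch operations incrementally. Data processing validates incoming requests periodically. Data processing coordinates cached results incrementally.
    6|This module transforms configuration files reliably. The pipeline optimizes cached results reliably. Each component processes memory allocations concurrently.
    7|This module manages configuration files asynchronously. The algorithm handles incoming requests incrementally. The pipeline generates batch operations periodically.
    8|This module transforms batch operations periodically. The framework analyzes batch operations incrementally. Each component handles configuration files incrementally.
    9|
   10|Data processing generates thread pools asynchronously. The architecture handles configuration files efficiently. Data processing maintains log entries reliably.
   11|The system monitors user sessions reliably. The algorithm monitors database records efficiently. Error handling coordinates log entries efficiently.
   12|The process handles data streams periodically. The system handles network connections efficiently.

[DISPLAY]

The system maintains batch operations sequentially. Data process
This module analyzes queue items efficiently. Error handling coo
                                                                
                                                                
The framework maintains batch operations incrementally. Data pro
This module transforms configuration files reliably. The pipelin
This module manages configuration files asynchronously. The algo
This module transfo┌───────────────────────┐odically. The framew
                   │        Confirm        │                    
Data processing gen│ Proceed with changes? │hronously. The archi
The system monitors│     [OK]  Cancel      │The algorithm monito
The process handles└───────────────────────┘y. The system handle
                                                                
                                                                
                                                                
                                                                
                                                                
                                                                
                                                                
                                                                


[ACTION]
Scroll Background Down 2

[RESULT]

                                                                
                                                                
The framework maintains batch operations incrementally. Data pro
This module transforms configuration files reliably. The pipelin
This module manages configuration files asynchronously. The algo
This module transforms batch operations periodically. The framew
                                                                
Data processing gen┌───────────────────────┐hronously. The archi
The system monitors│        Confirm        │The algorithm monito
The process handles│ Proceed with changes? │y. The system handle
                   │     [OK]  Cancel      │                    
                   └───────────────────────┘                    
                                                                
                                                                
                                                                
                                                                
                                                                
                                                                
                                                                
                                                                


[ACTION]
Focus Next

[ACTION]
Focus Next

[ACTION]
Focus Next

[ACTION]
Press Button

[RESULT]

                                                                
                                                                
The framework maintains batch operations incrementally. Data pro
This module transforms configuration files reliably. The pipelin
This module manages configuration files asynchronously. The algo
This module transforms batch operations periodically. The framew
                                                                
Data processing generates thread pools asynchronously. The archi
The system monitors user sessions reliably. The algorithm monito
The process handles data streams periodically. The system handle
                                                                
                                                                
                                                                
                                                                
                                                                
                                                                
                                                                
                                                                
                                                                
                                                                
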